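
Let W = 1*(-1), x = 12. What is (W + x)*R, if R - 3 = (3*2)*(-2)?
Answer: -99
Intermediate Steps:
R = -9 (R = 3 + (3*2)*(-2) = 3 + 6*(-2) = 3 - 12 = -9)
W = -1
(W + x)*R = (-1 + 12)*(-9) = 11*(-9) = -99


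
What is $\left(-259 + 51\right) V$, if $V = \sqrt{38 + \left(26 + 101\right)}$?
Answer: $- 208 \sqrt{165} \approx -2671.8$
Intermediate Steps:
$V = \sqrt{165}$ ($V = \sqrt{38 + 127} = \sqrt{165} \approx 12.845$)
$\left(-259 + 51\right) V = \left(-259 + 51\right) \sqrt{165} = - 208 \sqrt{165}$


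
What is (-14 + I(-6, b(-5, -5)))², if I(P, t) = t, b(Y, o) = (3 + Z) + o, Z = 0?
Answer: 256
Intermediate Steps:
b(Y, o) = 3 + o (b(Y, o) = (3 + 0) + o = 3 + o)
(-14 + I(-6, b(-5, -5)))² = (-14 + (3 - 5))² = (-14 - 2)² = (-16)² = 256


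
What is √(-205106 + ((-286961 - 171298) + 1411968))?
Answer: √748603 ≈ 865.22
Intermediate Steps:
√(-205106 + ((-286961 - 171298) + 1411968)) = √(-205106 + (-458259 + 1411968)) = √(-205106 + 953709) = √748603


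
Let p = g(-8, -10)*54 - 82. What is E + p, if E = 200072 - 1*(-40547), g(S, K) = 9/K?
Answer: 1202442/5 ≈ 2.4049e+5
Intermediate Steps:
p = -653/5 (p = (9/(-10))*54 - 82 = (9*(-⅒))*54 - 82 = -9/10*54 - 82 = -243/5 - 82 = -653/5 ≈ -130.60)
E = 240619 (E = 200072 + 40547 = 240619)
E + p = 240619 - 653/5 = 1202442/5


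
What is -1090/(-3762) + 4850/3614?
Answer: 5546240/3398967 ≈ 1.6317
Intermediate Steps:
-1090/(-3762) + 4850/3614 = -1090*(-1/3762) + 4850*(1/3614) = 545/1881 + 2425/1807 = 5546240/3398967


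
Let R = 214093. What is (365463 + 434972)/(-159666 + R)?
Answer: 800435/54427 ≈ 14.707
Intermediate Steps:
(365463 + 434972)/(-159666 + R) = (365463 + 434972)/(-159666 + 214093) = 800435/54427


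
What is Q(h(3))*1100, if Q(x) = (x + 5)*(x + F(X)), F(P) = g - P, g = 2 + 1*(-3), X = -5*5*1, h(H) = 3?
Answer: 237600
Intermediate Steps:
X = -25 (X = -25*1 = -25)
g = -1 (g = 2 - 3 = -1)
F(P) = -1 - P
Q(x) = (5 + x)*(24 + x) (Q(x) = (x + 5)*(x + (-1 - 1*(-25))) = (5 + x)*(x + (-1 + 25)) = (5 + x)*(x + 24) = (5 + x)*(24 + x))
Q(h(3))*1100 = (120 + 3² + 29*3)*1100 = (120 + 9 + 87)*1100 = 216*1100 = 237600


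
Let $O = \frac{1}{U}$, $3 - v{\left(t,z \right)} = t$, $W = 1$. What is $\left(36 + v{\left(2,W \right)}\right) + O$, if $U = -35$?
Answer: $\frac{1294}{35} \approx 36.971$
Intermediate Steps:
$v{\left(t,z \right)} = 3 - t$
$O = - \frac{1}{35}$ ($O = \frac{1}{-35} = - \frac{1}{35} \approx -0.028571$)
$\left(36 + v{\left(2,W \right)}\right) + O = \left(36 + \left(3 - 2\right)\right) - \frac{1}{35} = \left(36 + 1\right) - \frac{1}{35} = 37 - \frac{1}{35} = \frac{1294}{35}$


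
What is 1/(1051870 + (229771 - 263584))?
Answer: 1/1018057 ≈ 9.8226e-7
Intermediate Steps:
1/(1051870 + (229771 - 263584)) = 1/(1051870 - 33813) = 1/1018057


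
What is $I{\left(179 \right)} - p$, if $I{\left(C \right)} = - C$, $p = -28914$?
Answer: $28735$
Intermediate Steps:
$I{\left(179 \right)} - p = \left(-1\right) 179 - -28914 = -179 + 28914 = 28735$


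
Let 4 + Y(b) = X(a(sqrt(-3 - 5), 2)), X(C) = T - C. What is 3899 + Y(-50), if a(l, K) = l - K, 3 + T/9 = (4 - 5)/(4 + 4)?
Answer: 30951/8 - 2*I*sqrt(2) ≈ 3868.9 - 2.8284*I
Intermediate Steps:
T = -225/8 (T = -27 + 9*((4 - 5)/(4 + 4)) = -27 + 9*(-1/8) = -27 - 9/8 = -225/8 ≈ -28.125)
X(C) = -225/8 - C
Y(b) = -241/8 - 2*I*sqrt(2) (Y(b) = -4 + (-225/8 - (sqrt(-3 - 5) - 1*2)) = -4 + (-225/8 - (sqrt(-8) - 2)) = -4 + (-225/8 - (2*I*sqrt(2) - 2)) = -4 + (-225/8 - (-2 + 2*I*sqrt(2))) = -4 + (-225/8 + (2 - 2*I*sqrt(2))) = -4 + (-209/8 - 2*I*sqrt(2)) = -241/8 - 2*I*sqrt(2))
3899 + Y(-50) = 3899 + (-241/8 - 2*I*sqrt(2)) = 30951/8 - 2*I*sqrt(2)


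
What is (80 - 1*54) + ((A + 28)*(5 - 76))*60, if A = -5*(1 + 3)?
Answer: -34054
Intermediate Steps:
A = -20 (A = -5*4 = -20)
(80 - 1*54) + ((A + 28)*(5 - 76))*60 = (80 - 1*54) + ((-20 + 28)*(5 - 76))*60 = (80 - 54) + (8*(-71))*60 = 26 - 568*60 = 26 - 34080 = -34054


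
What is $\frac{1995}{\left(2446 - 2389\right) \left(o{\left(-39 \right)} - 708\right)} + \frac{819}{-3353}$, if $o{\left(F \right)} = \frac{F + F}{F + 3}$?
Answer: $- \frac{17031}{57959} \approx -0.29385$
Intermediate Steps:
$o{\left(F \right)} = \frac{2 F}{3 + F}$
$\frac{1995}{\left(2446 - 2389\right) \left(o{\left(-39 \right)} - 708\right)} + \frac{819}{-3353} = \frac{1995}{\left(2446 - 2389\right) \left(2 \left(-39\right) \frac{1}{3 - 39} - 708\right)} + \frac{819}{-3353} = \frac{1995}{57 \left(2 \left(-39\right) \frac{1}{-36} - 708\right)} + 819 \left(- \frac{1}{3353}\right) = \frac{1995}{57 \left(2 \left(-39\right) \left(- \frac{1}{36}\right) - 708\right)} - \frac{117}{479} = \frac{1995}{57 \left(\frac{13}{6} - 708\right)} - \frac{117}{479} = \frac{1995}{57 \left(- \frac{4235}{6}\right)} - \frac{117}{479} = \frac{1995}{- \frac{80465}{2}} - \frac{117}{479} = 1995 \left(- \frac{2}{80465}\right) - \frac{117}{479} = - \frac{6}{121} - \frac{117}{479} = - \frac{17031}{57959}$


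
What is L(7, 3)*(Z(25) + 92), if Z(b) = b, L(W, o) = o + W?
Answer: 1170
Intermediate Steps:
L(W, o) = W + o
L(7, 3)*(Z(25) + 92) = (7 + 3)*(25 + 92) = 10*117 = 1170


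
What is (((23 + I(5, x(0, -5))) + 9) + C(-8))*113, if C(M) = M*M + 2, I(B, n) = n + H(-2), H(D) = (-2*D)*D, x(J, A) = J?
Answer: 10170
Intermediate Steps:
H(D) = -2*D²
I(B, n) = -8 + n (I(B, n) = n - 2*(-2)² = n - 2*4 = n - 8 = -8 + n)
C(M) = 2 + M² (C(M) = M² + 2 = 2 + M²)
(((23 + I(5, x(0, -5))) + 9) + C(-8))*113 = (((23 + (-8 + 0)) + 9) + (2 + (-8)²))*113 = (((23 - 8) + 9) + (2 + 64))*113 = ((15 + 9) + 66)*113 = (24 + 66)*113 = 90*113 = 10170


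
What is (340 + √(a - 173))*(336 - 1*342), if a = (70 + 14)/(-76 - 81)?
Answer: -2040 - 6*I*√4277465/157 ≈ -2040.0 - 79.04*I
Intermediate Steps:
a = -84/157 (a = 84/(-157) = 84*(-1/157) = -84/157 ≈ -0.53503)
(340 + √(a - 173))*(336 - 1*342) = (340 + √(-84/157 - 173))*(336 - 1*342) = (340 + √(-27245/157))*(336 - 342) = (340 + I*√4277465/157)*(-6) = -2040 - 6*I*√4277465/157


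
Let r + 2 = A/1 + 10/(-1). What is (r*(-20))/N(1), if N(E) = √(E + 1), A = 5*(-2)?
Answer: 220*√2 ≈ 311.13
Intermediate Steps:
A = -10
N(E) = √(1 + E)
r = -22 (r = -2 + (-10/1 + 10/(-1)) = -2 + (-10*1 + 10*(-1)) = -2 + (-10 - 10) = -2 - 20 = -22)
(r*(-20))/N(1) = (-22*(-20))/(√(1 + 1)) = 440/(√2) = 440*(√2/2) = 220*√2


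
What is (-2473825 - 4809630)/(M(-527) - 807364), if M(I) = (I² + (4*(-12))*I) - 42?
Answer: 7283455/504381 ≈ 14.440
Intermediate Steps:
M(I) = -42 + I² - 48*I (M(I) = (I² - 48*I) - 42 = -42 + I² - 48*I)
(-2473825 - 4809630)/(M(-527) - 807364) = (-2473825 - 4809630)/((-42 + (-527)² - 48*(-527)) - 807364) = -7283455/((-42 + 277729 + 25296) - 807364) = -7283455/(302983 - 807364) = -7283455/(-504381) = -7283455*(-1/504381) = 7283455/504381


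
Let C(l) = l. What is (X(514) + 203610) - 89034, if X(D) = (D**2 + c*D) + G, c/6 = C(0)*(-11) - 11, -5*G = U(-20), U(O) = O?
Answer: 344852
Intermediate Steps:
G = 4 (G = -1/5*(-20) = 4)
c = -66 (c = 6*(0*(-11) - 11) = 6*(0 - 11) = 6*(-11) = -66)
X(D) = 4 + D**2 - 66*D (X(D) = (D**2 - 66*D) + 4 = 4 + D**2 - 66*D)
(X(514) + 203610) - 89034 = ((4 + 514**2 - 66*514) + 203610) - 89034 = ((4 + 264196 - 33924) + 203610) - 89034 = (230276 + 203610) - 89034 = 433886 - 89034 = 344852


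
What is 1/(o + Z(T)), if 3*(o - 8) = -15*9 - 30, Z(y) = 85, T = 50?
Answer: 1/38 ≈ 0.026316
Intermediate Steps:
o = -47 (o = 8 + (-15*9 - 30)/3 = 8 + (-135 - 30)/3 = 8 + (⅓)*(-165) = 8 - 55 = -47)
1/(o + Z(T)) = 1/(-47 + 85) = 1/38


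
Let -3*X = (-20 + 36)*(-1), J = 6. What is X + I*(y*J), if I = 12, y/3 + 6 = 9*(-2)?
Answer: -15536/3 ≈ -5178.7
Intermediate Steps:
y = -72 (y = -18 + 3*(9*(-2)) = -18 + 3*(-18) = -18 - 54 = -72)
X = 16/3 (X = -(-20 + 36)*(-1)/3 = -16*(-1)/3 = -⅓*(-16) = 16/3 ≈ 5.3333)
X + I*(y*J) = 16/3 + 12*(-72*6) = 16/3 + 12*(-432) = 16/3 - 5184 = -15536/3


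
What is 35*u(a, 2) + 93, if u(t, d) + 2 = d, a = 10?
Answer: 93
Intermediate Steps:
u(t, d) = -2 + d
35*u(a, 2) + 93 = 35*(-2 + 2) + 93 = 35*0 + 93 = 0 + 93 = 93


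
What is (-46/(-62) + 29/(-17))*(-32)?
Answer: 16256/527 ≈ 30.846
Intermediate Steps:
(-46/(-62) + 29/(-17))*(-32) = (-46*(-1/62) + 29*(-1/17))*(-32) = (23/31 - 29/17)*(-32) = -508/527*(-32) = 16256/527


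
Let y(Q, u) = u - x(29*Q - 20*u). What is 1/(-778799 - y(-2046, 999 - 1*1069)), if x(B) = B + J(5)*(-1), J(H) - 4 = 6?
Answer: -1/836673 ≈ -1.1952e-6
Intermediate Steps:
J(H) = 10 (J(H) = 4 + 6 = 10)
x(B) = -10 + B (x(B) = B + 10*(-1) = B - 10 = -10 + B)
y(Q, u) = 10 - 29*Q + 21*u (y(Q, u) = u - (-10 + (29*Q - 20*u)) = u - (-10 + (-20*u + 29*Q)) = u - (-10 - 20*u + 29*Q) = u + (10 - 29*Q + 20*u) = 10 - 29*Q + 21*u)
1/(-778799 - y(-2046, 999 - 1*1069)) = 1/(-778799 - (10 - 29*(-2046) + 21*(999 - 1*1069))) = 1/(-778799 - (10 + 59334 + 21*(999 - 1069))) = 1/(-778799 - (10 + 59334 + 21*(-70))) = 1/(-778799 - (10 + 59334 - 1470)) = 1/(-778799 - 1*57874) = 1/(-778799 - 57874) = 1/(-836673) = -1/836673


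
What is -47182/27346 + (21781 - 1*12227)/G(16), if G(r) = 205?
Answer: 125795687/2802965 ≈ 44.880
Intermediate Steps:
-47182/27346 + (21781 - 1*12227)/G(16) = -47182/27346 + (21781 - 1*12227)/205 = -47182*1/27346 + (21781 - 12227)*(1/205) = -23591/13673 + 9554*(1/205) = -23591/13673 + 9554/205 = 125795687/2802965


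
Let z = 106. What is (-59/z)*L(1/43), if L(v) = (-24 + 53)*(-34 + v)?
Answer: 2499771/4558 ≈ 548.44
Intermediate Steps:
L(v) = -986 + 29*v (L(v) = 29*(-34 + v) = -986 + 29*v)
(-59/z)*L(1/43) = (-59/106)*(-986 + 29/43) = (-59*1/106)*(-986 + 29*(1/43)) = -59*(-986 + 29/43)/106 = -59/106*(-42369/43) = 2499771/4558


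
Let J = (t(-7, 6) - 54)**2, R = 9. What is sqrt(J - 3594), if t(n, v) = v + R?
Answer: I*sqrt(2073) ≈ 45.53*I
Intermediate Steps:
t(n, v) = 9 + v (t(n, v) = v + 9 = 9 + v)
J = 1521 (J = ((9 + 6) - 54)**2 = (15 - 54)**2 = (-39)**2 = 1521)
sqrt(J - 3594) = sqrt(1521 - 3594) = sqrt(-2073) = I*sqrt(2073)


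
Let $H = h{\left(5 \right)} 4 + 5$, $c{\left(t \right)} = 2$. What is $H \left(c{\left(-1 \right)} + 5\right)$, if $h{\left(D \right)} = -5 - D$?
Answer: $-245$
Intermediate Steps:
$H = -35$ ($H = \left(-5 - 5\right) 4 + 5 = \left(-10\right) 4 + 5 = -40 + 5 = -35$)
$H \left(c{\left(-1 \right)} + 5\right) = - 35 \left(2 + 5\right) = \left(-35\right) 7 = -245$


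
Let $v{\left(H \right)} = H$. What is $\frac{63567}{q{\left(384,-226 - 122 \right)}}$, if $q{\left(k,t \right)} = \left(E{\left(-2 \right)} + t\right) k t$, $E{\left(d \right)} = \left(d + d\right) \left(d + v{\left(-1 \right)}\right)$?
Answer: $\frac{1009}{712704} \approx 0.0014157$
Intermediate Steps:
$E{\left(d \right)} = 2 d \left(-1 + d\right)$ ($E{\left(d \right)} = \left(d + d\right) \left(d - 1\right) = 2 d \left(-1 + d\right)$)
$q{\left(k,t \right)} = k t \left(12 + t\right)$ ($q{\left(k,t \right)} = \left(2 \left(-2\right) \left(-1 - 2\right) + t\right) k t = \left(2 \left(-2\right) \left(-3\right) + t\right) k t = \left(12 + t\right) k t = k t \left(12 + t\right)$)
$\frac{63567}{q{\left(384,-226 - 122 \right)}} = \frac{63567}{384 \left(-226 - 122\right) \left(12 - 348\right)} = \frac{63567}{384 \left(-348\right) \left(12 - 348\right)} = \frac{63567}{384 \left(-348\right) \left(-336\right)} = \frac{63567}{44900352} = 63567 \cdot \frac{1}{44900352} = \frac{1009}{712704}$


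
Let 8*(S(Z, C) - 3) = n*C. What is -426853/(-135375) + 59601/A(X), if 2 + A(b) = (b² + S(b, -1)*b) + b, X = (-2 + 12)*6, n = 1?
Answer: 19407091583/1037107875 ≈ 18.713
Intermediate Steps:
X = 60 (X = 10*6 = 60)
S(Z, C) = 3 + C/8 (S(Z, C) = 3 + (1*C)/8 = 3 + C/8)
A(b) = -2 + b² + 31*b/8 (A(b) = -2 + ((b² + (3 + (⅛)*(-1))*b) + b) = -2 + ((b² + (3 - ⅛)*b) + b) = -2 + ((b² + 23*b/8) + b) = -2 + (b² + 31*b/8) = -2 + b² + 31*b/8)
-426853/(-135375) + 59601/A(X) = -426853/(-135375) + 59601/(-2 + 60² + (31/8)*60) = -426853*(-1/135375) + 59601/(-2 + 3600 + 465/2) = 426853/135375 + 59601/(7661/2) = 426853/135375 + 59601*(2/7661) = 426853/135375 + 119202/7661 = 19407091583/1037107875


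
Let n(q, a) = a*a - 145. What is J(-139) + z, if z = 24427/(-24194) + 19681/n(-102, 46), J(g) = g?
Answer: -6200389489/47686374 ≈ -130.02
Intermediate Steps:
n(q, a) = -145 + a**2 (n(q, a) = a**2 - 145 = -145 + a**2)
z = 428016497/47686374 (z = 24427/(-24194) + 19681/(-145 + 46**2) = 24427*(-1/24194) + 19681/(-145 + 2116) = -24427/24194 + 19681/1971 = 428016497/47686374 ≈ 8.9757)
J(-139) + z = -139 + 428016497/47686374 = -6200389489/47686374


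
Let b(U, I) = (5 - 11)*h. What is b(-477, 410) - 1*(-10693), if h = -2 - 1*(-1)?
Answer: 10699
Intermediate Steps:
h = -1 (h = -2 + 1 = -1)
b(U, I) = 6 (b(U, I) = (5 - 11)*(-1) = -6*(-1) = 6)
b(-477, 410) - 1*(-10693) = 6 - 1*(-10693) = 6 + 10693 = 10699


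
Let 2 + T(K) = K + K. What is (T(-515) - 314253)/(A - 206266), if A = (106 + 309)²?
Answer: 105095/11347 ≈ 9.2619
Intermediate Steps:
T(K) = -2 + 2*K (T(K) = -2 + (K + K) = -2 + 2*K)
A = 172225 (A = 415² = 172225)
(T(-515) - 314253)/(A - 206266) = ((-2 + 2*(-515)) - 314253)/(172225 - 206266) = ((-2 - 1030) - 314253)/(-34041) = (-1032 - 314253)*(-1/34041) = -315285*(-1/34041) = 105095/11347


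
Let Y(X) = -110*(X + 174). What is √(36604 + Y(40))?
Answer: 2*√3266 ≈ 114.30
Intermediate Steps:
Y(X) = -19140 - 110*X (Y(X) = -110*(174 + X) = -19140 - 110*X)
√(36604 + Y(40)) = √(36604 + (-19140 - 110*40)) = √(36604 + (-19140 - 4400)) = √(36604 - 23540) = √13064 = 2*√3266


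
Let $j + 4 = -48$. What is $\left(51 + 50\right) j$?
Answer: $-5252$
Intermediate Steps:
$j = -52$ ($j = -4 - 48 = -52$)
$\left(51 + 50\right) j = \left(51 + 50\right) \left(-52\right) = 101 \left(-52\right) = -5252$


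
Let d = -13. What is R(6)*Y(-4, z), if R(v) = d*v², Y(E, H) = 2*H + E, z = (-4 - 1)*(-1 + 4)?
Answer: 15912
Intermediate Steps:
z = -15 (z = -5*3 = -15)
Y(E, H) = E + 2*H
R(v) = -13*v²
R(6)*Y(-4, z) = (-13*6²)*(-4 + 2*(-15)) = (-13*36)*(-4 - 30) = -468*(-34) = 15912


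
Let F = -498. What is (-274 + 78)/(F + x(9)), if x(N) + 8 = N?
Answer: 28/71 ≈ 0.39437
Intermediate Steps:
x(N) = -8 + N
(-274 + 78)/(F + x(9)) = (-274 + 78)/(-498 + (-8 + 9)) = -196/(-498 + 1) = -196/(-497) = -196*(-1/497) = 28/71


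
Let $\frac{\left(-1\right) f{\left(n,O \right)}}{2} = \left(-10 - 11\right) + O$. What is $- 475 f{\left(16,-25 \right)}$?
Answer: $-43700$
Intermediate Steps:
$f{\left(n,O \right)} = 42 - 2 O$ ($f{\left(n,O \right)} = - 2 \left(\left(-10 - 11\right) + O\right) = - 2 \left(-21 + O\right) = 42 - 2 O$)
$- 475 f{\left(16,-25 \right)} = - 475 \left(42 - -50\right) = - 475 \left(42 + 50\right) = \left(-475\right) 92 = -43700$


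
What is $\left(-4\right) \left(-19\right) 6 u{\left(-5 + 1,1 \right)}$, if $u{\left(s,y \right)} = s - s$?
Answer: $0$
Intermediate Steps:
$u{\left(s,y \right)} = 0$
$\left(-4\right) \left(-19\right) 6 u{\left(-5 + 1,1 \right)} = \left(-4\right) \left(-19\right) 6 \cdot 0 = 76 \cdot 0 = 0$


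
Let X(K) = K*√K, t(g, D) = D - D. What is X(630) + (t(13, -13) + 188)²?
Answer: 35344 + 1890*√70 ≈ 51157.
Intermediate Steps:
t(g, D) = 0
X(K) = K^(3/2)
X(630) + (t(13, -13) + 188)² = 630^(3/2) + (0 + 188)² = 1890*√70 + 188² = 1890*√70 + 35344 = 35344 + 1890*√70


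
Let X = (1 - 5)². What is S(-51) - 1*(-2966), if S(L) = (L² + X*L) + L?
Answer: 4700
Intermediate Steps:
X = 16 (X = (-4)² = 16)
S(L) = L² + 17*L (S(L) = (L² + 16*L) + L = L² + 17*L)
S(-51) - 1*(-2966) = -51*(17 - 51) - 1*(-2966) = -51*(-34) + 2966 = 1734 + 2966 = 4700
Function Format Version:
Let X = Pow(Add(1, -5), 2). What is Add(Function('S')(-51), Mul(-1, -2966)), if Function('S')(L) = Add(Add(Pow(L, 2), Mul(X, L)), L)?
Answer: 4700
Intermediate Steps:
X = 16 (X = Pow(-4, 2) = 16)
Function('S')(L) = Add(Pow(L, 2), Mul(17, L)) (Function('S')(L) = Add(Add(Pow(L, 2), Mul(16, L)), L) = Add(Pow(L, 2), Mul(17, L)))
Add(Function('S')(-51), Mul(-1, -2966)) = Add(Mul(-51, Add(17, -51)), Mul(-1, -2966)) = Add(Mul(-51, -34), 2966) = Add(1734, 2966) = 4700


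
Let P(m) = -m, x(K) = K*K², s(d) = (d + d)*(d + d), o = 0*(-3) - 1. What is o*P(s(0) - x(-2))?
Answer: 8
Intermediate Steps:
o = -1 (o = 0 - 1 = -1)
s(d) = 4*d² (s(d) = (2*d)*(2*d) = 4*d²)
x(K) = K³
o*P(s(0) - x(-2)) = -(-1)*(4*0² - 1*(-2)³) = -(-1)*(4*0 - 1*(-8)) = -(-1)*(0 + 8) = -(-1)*8 = -1*(-8) = 8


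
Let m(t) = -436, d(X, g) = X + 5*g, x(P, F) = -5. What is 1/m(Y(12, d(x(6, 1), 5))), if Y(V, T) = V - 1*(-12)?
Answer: -1/436 ≈ -0.0022936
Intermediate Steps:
Y(V, T) = 12 + V (Y(V, T) = V + 12 = 12 + V)
1/m(Y(12, d(x(6, 1), 5))) = 1/(-436) = -1/436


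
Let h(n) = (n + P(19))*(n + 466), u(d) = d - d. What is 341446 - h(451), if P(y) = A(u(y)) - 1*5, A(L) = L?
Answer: -67536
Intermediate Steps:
u(d) = 0
P(y) = -5 (P(y) = 0 - 1*5 = 0 - 5 = -5)
h(n) = (-5 + n)*(466 + n) (h(n) = (n - 5)*(n + 466) = (-5 + n)*(466 + n))
341446 - h(451) = 341446 - (-2330 + 451**2 + 461*451) = 341446 - (-2330 + 203401 + 207911) = 341446 - 1*408982 = 341446 - 408982 = -67536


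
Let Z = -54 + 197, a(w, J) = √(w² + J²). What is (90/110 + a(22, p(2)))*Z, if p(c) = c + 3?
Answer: 117 + 143*√509 ≈ 3343.2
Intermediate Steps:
p(c) = 3 + c
a(w, J) = √(J² + w²)
Z = 143
(90/110 + a(22, p(2)))*Z = (90/110 + √((3 + 2)² + 22²))*143 = (90*(1/110) + √(5² + 484))*143 = (9/11 + √(25 + 484))*143 = (9/11 + √509)*143 = 117 + 143*√509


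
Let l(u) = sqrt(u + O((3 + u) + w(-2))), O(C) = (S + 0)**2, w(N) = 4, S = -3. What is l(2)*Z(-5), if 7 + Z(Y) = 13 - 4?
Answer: 2*sqrt(11) ≈ 6.6332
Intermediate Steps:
Z(Y) = 2 (Z(Y) = -7 + (13 - 4) = -7 + 9 = 2)
O(C) = 9 (O(C) = (-3 + 0)**2 = (-3)**2 = 9)
l(u) = sqrt(9 + u) (l(u) = sqrt(u + 9) = sqrt(9 + u))
l(2)*Z(-5) = sqrt(9 + 2)*2 = sqrt(11)*2 = 2*sqrt(11)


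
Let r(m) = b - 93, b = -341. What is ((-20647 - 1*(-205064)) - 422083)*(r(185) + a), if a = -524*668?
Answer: 83293852356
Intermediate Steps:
r(m) = -434 (r(m) = -341 - 93 = -434)
a = -350032
((-20647 - 1*(-205064)) - 422083)*(r(185) + a) = ((-20647 - 1*(-205064)) - 422083)*(-434 - 350032) = ((-20647 + 205064) - 422083)*(-350466) = (184417 - 422083)*(-350466) = -237666*(-350466) = 83293852356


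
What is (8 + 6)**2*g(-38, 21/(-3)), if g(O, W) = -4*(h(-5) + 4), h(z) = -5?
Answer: 784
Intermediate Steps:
g(O, W) = 4 (g(O, W) = -4*(-5 + 4) = -4*(-1) = 4)
(8 + 6)**2*g(-38, 21/(-3)) = (8 + 6)**2*4 = 14**2*4 = 196*4 = 784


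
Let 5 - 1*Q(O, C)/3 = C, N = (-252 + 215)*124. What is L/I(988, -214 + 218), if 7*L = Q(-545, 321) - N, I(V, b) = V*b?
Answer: 5/38 ≈ 0.13158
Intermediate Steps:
N = -4588 (N = -37*124 = -4588)
Q(O, C) = 15 - 3*C
L = 520 (L = ((15 - 3*321) - 1*(-4588))/7 = ((15 - 963) + 4588)/7 = (-948 + 4588)/7 = (⅐)*3640 = 520)
L/I(988, -214 + 218) = 520/((988*(-214 + 218))) = 520/((988*4)) = 520/3952 = 520*(1/3952) = 5/38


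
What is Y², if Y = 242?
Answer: 58564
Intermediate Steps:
Y² = 242² = 58564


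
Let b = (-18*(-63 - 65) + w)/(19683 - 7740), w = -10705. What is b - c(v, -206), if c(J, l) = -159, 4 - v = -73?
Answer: 1890536/11943 ≈ 158.30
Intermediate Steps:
v = 77 (v = 4 - 1*(-73) = 4 + 73 = 77)
b = -8401/11943 (b = (-18*(-63 - 65) - 10705)/(19683 - 7740) = (-18*(-128) - 10705)/11943 = (2304 - 10705)*(1/11943) = -8401*1/11943 = -8401/11943 ≈ -0.70342)
b - c(v, -206) = -8401/11943 - 1*(-159) = -8401/11943 + 159 = 1890536/11943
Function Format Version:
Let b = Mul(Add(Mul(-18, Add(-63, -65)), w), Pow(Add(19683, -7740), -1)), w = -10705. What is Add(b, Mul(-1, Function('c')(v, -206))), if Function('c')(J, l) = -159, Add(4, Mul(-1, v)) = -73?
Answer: Rational(1890536, 11943) ≈ 158.30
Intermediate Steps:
v = 77 (v = Add(4, Mul(-1, -73)) = Add(4, 73) = 77)
b = Rational(-8401, 11943) (b = Mul(Add(Mul(-18, Add(-63, -65)), -10705), Pow(Add(19683, -7740), -1)) = Mul(Add(Mul(-18, -128), -10705), Pow(11943, -1)) = Mul(Add(2304, -10705), Rational(1, 11943)) = Mul(-8401, Rational(1, 11943)) = Rational(-8401, 11943) ≈ -0.70342)
Add(b, Mul(-1, Function('c')(v, -206))) = Add(Rational(-8401, 11943), Mul(-1, -159)) = Add(Rational(-8401, 11943), 159) = Rational(1890536, 11943)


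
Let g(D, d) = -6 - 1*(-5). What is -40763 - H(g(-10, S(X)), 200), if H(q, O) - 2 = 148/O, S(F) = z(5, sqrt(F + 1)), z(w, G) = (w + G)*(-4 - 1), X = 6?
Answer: -2038287/50 ≈ -40766.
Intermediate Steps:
z(w, G) = -5*G - 5*w (z(w, G) = (G + w)*(-5) = -5*G - 5*w)
S(F) = -25 - 5*sqrt(1 + F) (S(F) = -5*sqrt(F + 1) - 5*5 = -5*sqrt(1 + F) - 25 = -25 - 5*sqrt(1 + F))
g(D, d) = -1 (g(D, d) = -6 + 5 = -1)
H(q, O) = 2 + 148/O
-40763 - H(g(-10, S(X)), 200) = -40763 - (2 + 148/200) = -40763 - (2 + 148*(1/200)) = -40763 - (2 + 37/50) = -40763 - 1*137/50 = -40763 - 137/50 = -2038287/50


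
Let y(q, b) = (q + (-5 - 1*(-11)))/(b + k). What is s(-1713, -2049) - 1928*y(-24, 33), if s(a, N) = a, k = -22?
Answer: 15861/11 ≈ 1441.9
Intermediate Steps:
y(q, b) = (6 + q)/(-22 + b) (y(q, b) = (q + (-5 - 1*(-11)))/(b - 22) = (q + (-5 + 11))/(-22 + b) = (q + 6)/(-22 + b) = (6 + q)/(-22 + b))
s(-1713, -2049) - 1928*y(-24, 33) = -1713 - 1928*(6 - 24)/(-22 + 33) = -1713 - 1928*-18/11 = -1713 - 1928*(1/11)*(-18) = -1713 - 1928*(-18)/11 = -1713 - 1*(-34704/11) = -1713 + 34704/11 = 15861/11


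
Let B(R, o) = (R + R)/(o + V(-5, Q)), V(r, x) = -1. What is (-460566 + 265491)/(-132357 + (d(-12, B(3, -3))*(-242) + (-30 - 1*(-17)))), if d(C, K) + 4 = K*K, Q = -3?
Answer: 390150/263893 ≈ 1.4784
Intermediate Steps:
B(R, o) = 2*R/(-1 + o) (B(R, o) = (R + R)/(o - 1) = (2*R)/(-1 + o) = 2*R/(-1 + o))
d(C, K) = -4 + K² (d(C, K) = -4 + K*K = -4 + K²)
(-460566 + 265491)/(-132357 + (d(-12, B(3, -3))*(-242) + (-30 - 1*(-17)))) = (-460566 + 265491)/(-132357 + ((-4 + (2*3/(-1 - 3))²)*(-242) + (-30 - 1*(-17)))) = -195075/(-132357 + ((-4 + (2*3/(-4))²)*(-242) + (-30 + 17))) = -195075/(-132357 + ((-4 + (2*3*(-¼))²)*(-242) - 13)) = -195075/(-132357 + ((-4 + (-3/2)²)*(-242) - 13)) = -195075/(-132357 + ((-4 + 9/4)*(-242) - 13)) = -195075/(-132357 + (-7/4*(-242) - 13)) = -195075/(-132357 + (847/2 - 13)) = -195075/(-132357 + 821/2) = -195075/(-263893/2) = -195075*(-2/263893) = 390150/263893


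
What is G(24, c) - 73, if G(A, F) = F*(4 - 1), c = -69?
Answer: -280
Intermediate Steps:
G(A, F) = 3*F (G(A, F) = F*3 = 3*F)
G(24, c) - 73 = 3*(-69) - 73 = -207 - 73 = -280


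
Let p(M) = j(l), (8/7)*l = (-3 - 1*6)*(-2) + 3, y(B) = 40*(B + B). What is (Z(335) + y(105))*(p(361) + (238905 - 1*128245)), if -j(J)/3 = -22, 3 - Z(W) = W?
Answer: 893337368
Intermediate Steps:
Z(W) = 3 - W
y(B) = 80*B (y(B) = 40*(2*B) = 80*B)
l = 147/8 (l = 7*((-3 - 1*6)*(-2) + 3)/8 = 7*((-3 - 6)*(-2) + 3)/8 = 7*(-9*(-2) + 3)/8 = 7*(18 + 3)/8 = (7/8)*21 = 147/8 ≈ 18.375)
j(J) = 66 (j(J) = -3*(-22) = 66)
p(M) = 66
(Z(335) + y(105))*(p(361) + (238905 - 1*128245)) = ((3 - 1*335) + 80*105)*(66 + (238905 - 1*128245)) = ((3 - 335) + 8400)*(66 + (238905 - 128245)) = (-332 + 8400)*(66 + 110660) = 8068*110726 = 893337368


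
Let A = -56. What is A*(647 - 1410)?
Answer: 42728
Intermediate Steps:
A*(647 - 1410) = -56*(647 - 1410) = -56*(-763) = 42728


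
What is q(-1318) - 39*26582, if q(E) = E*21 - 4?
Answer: -1064380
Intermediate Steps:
q(E) = -4 + 21*E (q(E) = 21*E - 4 = -4 + 21*E)
q(-1318) - 39*26582 = (-4 + 21*(-1318)) - 39*26582 = (-4 - 27678) - 1*1036698 = -27682 - 1036698 = -1064380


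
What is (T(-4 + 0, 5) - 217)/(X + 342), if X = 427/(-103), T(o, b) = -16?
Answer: -23999/34799 ≈ -0.68965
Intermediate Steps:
X = -427/103 (X = 427*(-1/103) = -427/103 ≈ -4.1456)
(T(-4 + 0, 5) - 217)/(X + 342) = (-16 - 217)/(-427/103 + 342) = -233/34799/103 = -233*103/34799 = -23999/34799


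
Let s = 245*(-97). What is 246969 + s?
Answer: 223204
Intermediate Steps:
s = -23765
246969 + s = 246969 - 23765 = 223204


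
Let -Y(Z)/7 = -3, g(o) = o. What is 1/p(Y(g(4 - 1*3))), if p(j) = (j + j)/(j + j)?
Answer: 1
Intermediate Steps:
Y(Z) = 21 (Y(Z) = -7*(-3) = 21)
p(j) = 1 (p(j) = (2*j)/((2*j)) = (2*j)*(1/(2*j)) = 1)
1/p(Y(g(4 - 1*3))) = 1/1 = 1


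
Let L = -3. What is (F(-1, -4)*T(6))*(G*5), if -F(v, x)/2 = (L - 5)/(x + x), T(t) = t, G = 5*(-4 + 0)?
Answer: 1200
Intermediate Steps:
G = -20 (G = 5*(-4) = -20)
F(v, x) = 8/x (F(v, x) = -2*(-3 - 5)/(x + x) = -(-16)/(2*x) = -(-16)*1/(2*x) = -(-8)/x = 8/x)
(F(-1, -4)*T(6))*(G*5) = ((8/(-4))*6)*(-20*5) = ((8*(-1/4))*6)*(-100) = -2*6*(-100) = -12*(-100) = 1200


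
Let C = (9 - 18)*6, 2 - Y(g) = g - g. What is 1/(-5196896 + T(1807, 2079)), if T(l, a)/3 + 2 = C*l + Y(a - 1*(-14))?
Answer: -1/5489630 ≈ -1.8216e-7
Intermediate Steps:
Y(g) = 2 (Y(g) = 2 - (g - g) = 2 - 1*0 = 2 + 0 = 2)
C = -54 (C = -9*6 = -54)
T(l, a) = -162*l (T(l, a) = -6 + 3*(-54*l + 2) = -6 + 3*(2 - 54*l) = -6 + (6 - 162*l) = -162*l)
1/(-5196896 + T(1807, 2079)) = 1/(-5196896 - 162*1807) = 1/(-5196896 - 292734) = 1/(-5489630) = -1/5489630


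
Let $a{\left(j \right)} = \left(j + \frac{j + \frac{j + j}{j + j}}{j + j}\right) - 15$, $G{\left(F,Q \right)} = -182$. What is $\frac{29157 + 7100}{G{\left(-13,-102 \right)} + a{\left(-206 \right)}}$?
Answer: $- \frac{14937884}{165831} \approx -90.079$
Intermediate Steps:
$a{\left(j \right)} = -15 + j + \frac{1 + j}{2 j}$ ($a{\left(j \right)} = \left(j + \frac{j + \frac{2 j}{2 j}}{2 j}\right) - 15 = \left(j + \left(j + 2 j \frac{1}{2 j}\right) \frac{1}{2 j}\right) - 15 = \left(j + \left(j + 1\right) \frac{1}{2 j}\right) - 15 = \left(j + \left(1 + j\right) \frac{1}{2 j}\right) - 15 = \left(j + \frac{1 + j}{2 j}\right) - 15 = -15 + j + \frac{1 + j}{2 j}$)
$\frac{29157 + 7100}{G{\left(-13,-102 \right)} + a{\left(-206 \right)}} = \frac{29157 + 7100}{-182 - \left(\frac{441}{2} + \frac{1}{412}\right)} = \frac{36257}{-182 - \frac{90847}{412}} = \frac{36257}{- \frac{165831}{412}} = 36257 \left(- \frac{412}{165831}\right) = - \frac{14937884}{165831}$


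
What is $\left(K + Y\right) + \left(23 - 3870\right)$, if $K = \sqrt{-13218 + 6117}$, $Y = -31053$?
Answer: $-34900 + 3 i \sqrt{789} \approx -34900.0 + 84.267 i$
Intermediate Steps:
$K = 3 i \sqrt{789}$ ($K = \sqrt{-7101} = 3 i \sqrt{789} \approx 84.267 i$)
$\left(K + Y\right) + \left(23 - 3870\right) = \left(3 i \sqrt{789} - 31053\right) + \left(23 - 3870\right) = \left(-31053 + 3 i \sqrt{789}\right) + \left(23 - 3870\right) = \left(-31053 + 3 i \sqrt{789}\right) - 3847 = -34900 + 3 i \sqrt{789}$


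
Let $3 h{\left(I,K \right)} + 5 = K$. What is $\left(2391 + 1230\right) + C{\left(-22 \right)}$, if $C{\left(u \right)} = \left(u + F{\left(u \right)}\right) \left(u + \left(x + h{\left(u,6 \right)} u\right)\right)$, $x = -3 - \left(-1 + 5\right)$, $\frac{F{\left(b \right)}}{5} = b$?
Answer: $8417$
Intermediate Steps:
$h{\left(I,K \right)} = - \frac{5}{3} + \frac{K}{3}$
$F{\left(b \right)} = 5 b$
$x = -7$ ($x = -3 - 4 = -7$)
$C{\left(u \right)} = 6 u \left(-7 + \frac{4 u}{3}\right)$ ($C{\left(u \right)} = \left(u + 5 u\right) \left(u + \left(-7 + \left(- \frac{5}{3} + \frac{1}{3} \cdot 6\right) u\right)\right) = 6 u \left(u + \left(-7 + \left(- \frac{5}{3} + 2\right) u\right)\right) = 6 u \left(u + \left(-7 + \frac{u}{3}\right)\right) = 6 u \left(-7 + \frac{4 u}{3}\right)$)
$\left(2391 + 1230\right) + C{\left(-22 \right)} = \left(2391 + 1230\right) + 2 \left(-22\right) \left(-21 + 4 \left(-22\right)\right) = 3621 + 2 \left(-22\right) \left(-21 - 88\right) = 3621 + 2 \left(-22\right) \left(-109\right) = 3621 + 4796 = 8417$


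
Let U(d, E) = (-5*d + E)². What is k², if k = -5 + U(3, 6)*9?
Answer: 524176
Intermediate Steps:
U(d, E) = (E - 5*d)²
k = 724 (k = -5 + (6 - 5*3)²*9 = -5 + (6 - 15)²*9 = -5 + (-9)²*9 = -5 + 81*9 = -5 + 729 = 724)
k² = 724² = 524176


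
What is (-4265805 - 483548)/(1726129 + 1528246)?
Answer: -4749353/3254375 ≈ -1.4594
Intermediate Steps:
(-4265805 - 483548)/(1726129 + 1528246) = -4749353/3254375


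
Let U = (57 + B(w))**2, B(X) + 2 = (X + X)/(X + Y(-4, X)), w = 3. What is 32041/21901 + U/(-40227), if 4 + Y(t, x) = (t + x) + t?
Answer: 37122727/26697319 ≈ 1.3905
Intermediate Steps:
Y(t, x) = -4 + x + 2*t (Y(t, x) = -4 + ((t + x) + t) = -4 + (x + 2*t) = -4 + x + 2*t)
B(X) = -2 + 2*X/(-12 + 2*X) (B(X) = -2 + (X + X)/(X + (-4 + X + 2*(-4))) = -2 + (2*X)/(X + (-4 + X - 8)) = -2 + (2*X)/(X + (-12 + X)) = -2 + (2*X)/(-12 + 2*X) = -2 + 2*X/(-12 + 2*X))
U = 2916 (U = (57 + (12 - 1*3)/(-6 + 3))**2 = (57 + (12 - 3)/(-3))**2 = (57 - 1/3*9)**2 = (57 - 3)**2 = 54**2 = 2916)
32041/21901 + U/(-40227) = 32041/21901 + 2916/(-40227) = 32041*(1/21901) + 2916*(-1/40227) = 32041/21901 - 972/13409 = 37122727/26697319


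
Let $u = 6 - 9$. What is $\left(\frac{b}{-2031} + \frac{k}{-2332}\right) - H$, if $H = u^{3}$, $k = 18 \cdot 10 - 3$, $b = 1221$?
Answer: $\frac{41557675}{1578764} \approx 26.323$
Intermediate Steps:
$u = -3$ ($u = 6 - 9 = -3$)
$k = 177$ ($k = 180 - 3 = 177$)
$H = -27$ ($H = \left(-3\right)^{3} = -27$)
$\left(\frac{b}{-2031} + \frac{k}{-2332}\right) - H = \left(\frac{1221}{-2031} + \frac{177}{-2332}\right) - -27 = \left(1221 \left(- \frac{1}{2031}\right) + 177 \left(- \frac{1}{2332}\right)\right) + 27 = \left(- \frac{407}{677} - \frac{177}{2332}\right) + 27 = - \frac{1068953}{1578764} + 27 = \frac{41557675}{1578764}$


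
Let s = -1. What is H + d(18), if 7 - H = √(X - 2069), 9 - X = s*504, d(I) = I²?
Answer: 331 - 2*I*√389 ≈ 331.0 - 39.446*I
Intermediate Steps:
X = 513 (X = 9 - (-1)*504 = 9 - 1*(-504) = 9 + 504 = 513)
H = 7 - 2*I*√389 (H = 7 - √(513 - 2069) = 7 - √(-1556) = 7 - 2*I*√389 ≈ 7.0 - 39.446*I)
H + d(18) = (7 - 2*I*√389) + 18² = (7 - 2*I*√389) + 324 = 331 - 2*I*√389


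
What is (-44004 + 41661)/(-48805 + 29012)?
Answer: 2343/19793 ≈ 0.11838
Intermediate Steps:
(-44004 + 41661)/(-48805 + 29012) = -2343/(-19793) = -2343*(-1/19793) = 2343/19793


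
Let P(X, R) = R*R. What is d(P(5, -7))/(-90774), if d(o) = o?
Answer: -49/90774 ≈ -0.00053980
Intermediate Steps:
P(X, R) = R²
d(P(5, -7))/(-90774) = (-7)²/(-90774) = 49*(-1/90774) = -49/90774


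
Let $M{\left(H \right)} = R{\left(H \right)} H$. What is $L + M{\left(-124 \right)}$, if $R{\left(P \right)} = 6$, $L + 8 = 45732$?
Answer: $44980$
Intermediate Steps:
$L = 45724$ ($L = -8 + 45732 = 45724$)
$M{\left(H \right)} = 6 H$
$L + M{\left(-124 \right)} = 45724 + 6 \left(-124\right) = 45724 - 744 = 44980$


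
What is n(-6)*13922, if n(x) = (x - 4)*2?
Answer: -278440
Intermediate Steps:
n(x) = -8 + 2*x (n(x) = (-4 + x)*2 = -8 + 2*x)
n(-6)*13922 = (-8 + 2*(-6))*13922 = (-8 - 12)*13922 = -20*13922 = -278440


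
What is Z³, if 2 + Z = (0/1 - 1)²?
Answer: -1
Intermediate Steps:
Z = -1 (Z = -2 + (0/1 - 1)² = -2 + (0*1 - 1)² = -2 + (0 - 1)² = -2 + (-1)² = -2 + 1 = -1)
Z³ = (-1)³ = -1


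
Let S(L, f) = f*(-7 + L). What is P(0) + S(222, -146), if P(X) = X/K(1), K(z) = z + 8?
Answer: -31390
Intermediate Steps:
K(z) = 8 + z
P(X) = X/9 (P(X) = X/(8 + 1) = X/9)
P(0) + S(222, -146) = (1/9)*0 - 146*(-7 + 222) = 0 - 146*215 = 0 - 31390 = -31390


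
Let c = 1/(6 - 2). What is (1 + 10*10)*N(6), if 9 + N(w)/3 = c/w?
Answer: -21715/8 ≈ -2714.4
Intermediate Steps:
c = 1/4 ≈ 0.25000
N(w) = -27 + 3/(4*w) (N(w) = -27 + 3*(1/(4*w)) = -27 + 3/(4*w))
(1 + 10*10)*N(6) = (1 + 10*10)*(-27 + (3/4)/6) = (1 + 100)*(-27 + (3/4)*(1/6)) = 101*(-27 + 1/8) = 101*(-215/8) = -21715/8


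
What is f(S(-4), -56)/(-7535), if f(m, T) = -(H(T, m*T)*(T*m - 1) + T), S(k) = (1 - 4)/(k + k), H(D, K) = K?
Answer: 406/7535 ≈ 0.053882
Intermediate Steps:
S(k) = -3/(2*k) (S(k) = -3*1/(2*k) = -3/(2*k))
f(m, T) = -T - T*m*(-1 + T*m) (f(m, T) = -((m*T)*(T*m - 1) + T) = -((T*m)*(-1 + T*m) + T) = -(T*m*(-1 + T*m) + T) = -(T + T*m*(-1 + T*m)) = -T - T*m*(-1 + T*m))
f(S(-4), -56)/(-7535) = -56*(-1 - 3/2/(-4) - 1*(-56)*(-3/2/(-4))²)/(-7535) = -56*(-1 - 3/2*(-¼) - 1*(-56)*(-3/2*(-¼))²)*(-1/7535) = -56*(-1 + 3/8 - 1*(-56)*(3/8)²)*(-1/7535) = -56*(-1 + 3/8 - 1*(-56)*9/64)*(-1/7535) = -56*(-1 + 3/8 + 63/8)*(-1/7535) = -56*29/4*(-1/7535) = -406*(-1/7535) = 406/7535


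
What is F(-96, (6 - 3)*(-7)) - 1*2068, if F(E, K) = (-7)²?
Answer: -2019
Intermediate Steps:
F(E, K) = 49
F(-96, (6 - 3)*(-7)) - 1*2068 = 49 - 1*2068 = 49 - 2068 = -2019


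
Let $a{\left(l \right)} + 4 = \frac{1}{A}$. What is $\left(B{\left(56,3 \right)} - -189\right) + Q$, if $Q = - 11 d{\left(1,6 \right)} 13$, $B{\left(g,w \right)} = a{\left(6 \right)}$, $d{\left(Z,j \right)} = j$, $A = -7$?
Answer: $- \frac{4712}{7} \approx -673.14$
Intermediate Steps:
$a{\left(l \right)} = - \frac{29}{7}$ ($a{\left(l \right)} = -4 + \frac{1}{-7} = -4 - \frac{1}{7} = - \frac{29}{7}$)
$B{\left(g,w \right)} = - \frac{29}{7}$
$Q = -858$ ($Q = \left(-11\right) 6 \cdot 13 = \left(-66\right) 13 = -858$)
$\left(B{\left(56,3 \right)} - -189\right) + Q = \left(- \frac{29}{7} - -189\right) - 858 = \left(- \frac{29}{7} + 189\right) - 858 = \frac{1294}{7} - 858 = - \frac{4712}{7}$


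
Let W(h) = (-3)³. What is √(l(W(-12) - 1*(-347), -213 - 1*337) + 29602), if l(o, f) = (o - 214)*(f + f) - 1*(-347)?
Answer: I*√86651 ≈ 294.37*I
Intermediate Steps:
W(h) = -27
l(o, f) = 347 + 2*f*(-214 + o) (l(o, f) = (-214 + o)*(2*f) + 347 = 2*f*(-214 + o) + 347 = 347 + 2*f*(-214 + o))
√(l(W(-12) - 1*(-347), -213 - 1*337) + 29602) = √((347 - 428*(-213 - 1*337) + 2*(-213 - 1*337)*(-27 - 1*(-347))) + 29602) = √((347 - 428*(-213 - 337) + 2*(-213 - 337)*(-27 + 347)) + 29602) = √((347 - 428*(-550) + 2*(-550)*320) + 29602) = √((347 + 235400 - 352000) + 29602) = √(-116253 + 29602) = √(-86651) = I*√86651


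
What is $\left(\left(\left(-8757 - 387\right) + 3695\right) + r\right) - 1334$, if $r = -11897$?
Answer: $-18680$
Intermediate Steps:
$\left(\left(\left(-8757 - 387\right) + 3695\right) + r\right) - 1334 = \left(\left(\left(-8757 - 387\right) + 3695\right) - 11897\right) - 1334 = \left(\left(-9144 + 3695\right) - 11897\right) - 1334 = \left(-5449 - 11897\right) - 1334 = -17346 - 1334 = -18680$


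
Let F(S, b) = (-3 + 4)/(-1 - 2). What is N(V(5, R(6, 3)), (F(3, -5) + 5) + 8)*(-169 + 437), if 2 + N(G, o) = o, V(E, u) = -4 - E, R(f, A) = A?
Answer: 8576/3 ≈ 2858.7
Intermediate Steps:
F(S, b) = -⅓ (F(S, b) = 1/(-3) = 1*(-⅓) = -⅓)
N(G, o) = -2 + o
N(V(5, R(6, 3)), (F(3, -5) + 5) + 8)*(-169 + 437) = (-2 + ((-⅓ + 5) + 8))*(-169 + 437) = (-2 + (14/3 + 8))*268 = (-2 + 38/3)*268 = (32/3)*268 = 8576/3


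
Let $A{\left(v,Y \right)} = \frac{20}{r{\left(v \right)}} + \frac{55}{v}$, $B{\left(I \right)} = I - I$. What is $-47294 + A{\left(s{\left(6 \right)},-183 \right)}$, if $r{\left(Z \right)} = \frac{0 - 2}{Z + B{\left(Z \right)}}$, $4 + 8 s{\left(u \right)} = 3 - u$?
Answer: $- \frac{1325747}{28} \approx -47348.0$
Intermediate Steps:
$B{\left(I \right)} = 0$
$s{\left(u \right)} = - \frac{1}{8} - \frac{u}{8}$ ($s{\left(u \right)} = - \frac{1}{2} + \frac{3 - u}{8} = - \frac{1}{2} - \left(- \frac{3}{8} + \frac{u}{8}\right) = - \frac{1}{8} - \frac{u}{8}$)
$r{\left(Z \right)} = - \frac{2}{Z}$ ($r{\left(Z \right)} = \frac{0 - 2}{Z + 0} = - \frac{2}{Z}$)
$A{\left(v,Y \right)} = - 10 v + \frac{55}{v}$ ($A{\left(v,Y \right)} = \frac{20}{\left(-2\right) \frac{1}{v}} + \frac{55}{v} = 20 \left(- \frac{v}{2}\right) + \frac{55}{v} = - 10 v + \frac{55}{v}$)
$-47294 + A{\left(s{\left(6 \right)},-183 \right)} = -47294 - \left(- \frac{55}{- \frac{1}{8} - \frac{3}{4}} + 10 \left(- \frac{1}{8} - \frac{3}{4}\right)\right) = -47294 + \left(\left(-10\right) \left(- \frac{7}{8}\right) + \frac{55}{- \frac{7}{8}}\right) = -47294 + \left(\frac{35}{4} + 55 \left(- \frac{8}{7}\right)\right) = -47294 + \left(\frac{35}{4} - \frac{440}{7}\right) = -47294 - \frac{1515}{28} = - \frac{1325747}{28}$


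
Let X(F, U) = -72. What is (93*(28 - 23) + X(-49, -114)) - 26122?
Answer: -25729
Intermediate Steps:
(93*(28 - 23) + X(-49, -114)) - 26122 = (93*(28 - 23) - 72) - 26122 = (93*5 - 72) - 26122 = (465 - 72) - 26122 = 393 - 26122 = -25729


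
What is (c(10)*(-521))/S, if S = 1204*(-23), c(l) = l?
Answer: 2605/13846 ≈ 0.18814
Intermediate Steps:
S = -27692
(c(10)*(-521))/S = (10*(-521))/(-27692) = -5210*(-1/27692) = 2605/13846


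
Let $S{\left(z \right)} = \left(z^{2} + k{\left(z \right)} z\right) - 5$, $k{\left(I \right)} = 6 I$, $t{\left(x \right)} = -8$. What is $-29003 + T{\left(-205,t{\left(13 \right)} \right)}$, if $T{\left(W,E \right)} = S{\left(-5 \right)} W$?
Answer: $-63853$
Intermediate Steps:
$S{\left(z \right)} = -5 + 7 z^{2}$ ($S{\left(z \right)} = \left(z^{2} + 6 z z\right) - 5 = \left(z^{2} + 6 z^{2}\right) - 5 = 7 z^{2} - 5 = -5 + 7 z^{2}$)
$T{\left(W,E \right)} = 170 W$ ($T{\left(W,E \right)} = \left(-5 + 7 \left(-5\right)^{2}\right) W = \left(-5 + 7 \cdot 25\right) W = \left(-5 + 175\right) W = 170 W$)
$-29003 + T{\left(-205,t{\left(13 \right)} \right)} = -29003 + 170 \left(-205\right) = -29003 - 34850 = -63853$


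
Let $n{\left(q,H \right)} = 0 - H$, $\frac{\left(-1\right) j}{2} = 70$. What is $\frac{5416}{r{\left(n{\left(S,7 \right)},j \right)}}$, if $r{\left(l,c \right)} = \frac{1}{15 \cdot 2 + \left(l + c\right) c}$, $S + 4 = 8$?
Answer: $111623760$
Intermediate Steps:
$S = 4$ ($S = -4 + 8 = 4$)
$j = -140$ ($j = \left(-2\right) 70 = -140$)
$n{\left(q,H \right)} = - H$
$r{\left(l,c \right)} = \frac{1}{30 + c \left(c + l\right)}$ ($r{\left(l,c \right)} = \frac{1}{30 + \left(c + l\right) c} = \frac{1}{30 + c \left(c + l\right)}$)
$\frac{5416}{r{\left(n{\left(S,7 \right)},j \right)}} = \frac{5416}{\frac{1}{30 + \left(-140\right)^{2} - 140 \left(\left(-1\right) 7\right)}} = \frac{5416}{\frac{1}{30 + 19600 - -980}} = \frac{5416}{\frac{1}{30 + 19600 + 980}} = \frac{5416}{\frac{1}{20610}} = 5416 \frac{1}{\frac{1}{20610}} = 5416 \cdot 20610 = 111623760$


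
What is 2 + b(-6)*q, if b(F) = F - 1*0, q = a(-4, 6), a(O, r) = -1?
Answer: 8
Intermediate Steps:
q = -1
b(F) = F (b(F) = F + 0 = F)
2 + b(-6)*q = 2 - 6*(-1) = 2 + 6 = 8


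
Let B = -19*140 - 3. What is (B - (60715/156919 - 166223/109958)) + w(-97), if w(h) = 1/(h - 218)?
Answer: -2066822065653641/776452473090 ≈ -2661.9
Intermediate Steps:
w(h) = 1/(-218 + h)
B = -2663 (B = -2660 - 3 = -2663)
(B - (60715/156919 - 166223/109958)) + w(-97) = (-2663 - (60715/156919 - 166223/109958)) + 1/(-218 - 97) = (-2663 - (60715*(1/156919) - 166223*1/109958)) + 1/(-315) = (-2663 - (60715/156919 - 166223/109958)) - 1/315 = (-2663 - 1*(-19407446967/17254499402)) - 1/315 = (-2663 + 19407446967/17254499402) - 1/315 = -45929324460559/17254499402 - 1/315 = -2066822065653641/776452473090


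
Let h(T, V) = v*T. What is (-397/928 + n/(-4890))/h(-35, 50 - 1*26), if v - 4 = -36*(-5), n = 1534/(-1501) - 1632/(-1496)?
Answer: 16027177847/241260422726400 ≈ 6.6431e-5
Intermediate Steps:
n = 1138/16511 (n = 1534*(-1/1501) - 1632*(-1/1496) = -1534/1501 + 12/11 = 1138/16511 ≈ 0.068924)
v = 184 (v = 4 - 36*(-5) = 4 + 180 = 184)
h(T, V) = 184*T
(-397/928 + n/(-4890))/h(-35, 50 - 1*26) = (-397/928 + (1138/16511)/(-4890))/((184*(-35))) = (-397*1/928 + (1138/16511)*(-1/4890))/(-6440) = (-397/928 - 569/40369395)*(-1/6440) = -16027177847/37462798560*(-1/6440) = 16027177847/241260422726400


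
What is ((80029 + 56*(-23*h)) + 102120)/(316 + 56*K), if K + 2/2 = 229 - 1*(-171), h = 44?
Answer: 11407/2060 ≈ 5.5374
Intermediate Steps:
K = 399 (K = -1 + (229 - 1*(-171)) = -1 + (229 + 171) = -1 + 400 = 399)
((80029 + 56*(-23*h)) + 102120)/(316 + 56*K) = ((80029 + 56*(-23*44)) + 102120)/(316 + 56*399) = ((80029 + 56*(-1012)) + 102120)/(316 + 22344) = ((80029 - 56672) + 102120)/22660 = (23357 + 102120)*(1/22660) = 125477*(1/22660) = 11407/2060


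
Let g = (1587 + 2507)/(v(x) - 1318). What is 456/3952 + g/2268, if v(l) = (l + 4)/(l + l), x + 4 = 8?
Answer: 1106803/9707607 ≈ 0.11401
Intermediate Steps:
x = 4 (x = -4 + 8 = 4)
v(l) = (4 + l)/(2*l) (v(l) = (4 + l)/((2*l)) = (4 + l)*(1/(2*l)) = (4 + l)/(2*l))
g = -4094/1317 (g = (1587 + 2507)/((½)*(4 + 4)/4 - 1318) = 4094/((½)*(¼)*8 - 1318) = 4094/(1 - 1318) = 4094/(-1317) = 4094*(-1/1317) = -4094/1317 ≈ -3.1086)
456/3952 + g/2268 = 456/3952 - 4094/1317/2268 = 456*(1/3952) - 4094/1317*1/2268 = 3/26 - 2047/1493478 = 1106803/9707607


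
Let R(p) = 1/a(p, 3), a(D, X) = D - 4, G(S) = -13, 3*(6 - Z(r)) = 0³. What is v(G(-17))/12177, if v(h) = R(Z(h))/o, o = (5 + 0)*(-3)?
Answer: -1/365310 ≈ -2.7374e-6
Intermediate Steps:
Z(r) = 6 (Z(r) = 6 - ⅓*0³ = 6 - ⅓*0 = 6 + 0 = 6)
o = -15 (o = 5*(-3) = -15)
a(D, X) = -4 + D
R(p) = 1/(-4 + p)
v(h) = -1/30 (v(h) = 1/((-4 + 6)*(-15)) = -1/15/2 = (½)*(-1/15) = -1/30)
v(G(-17))/12177 = -1/30/12177 = -1/30*1/12177 = -1/365310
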